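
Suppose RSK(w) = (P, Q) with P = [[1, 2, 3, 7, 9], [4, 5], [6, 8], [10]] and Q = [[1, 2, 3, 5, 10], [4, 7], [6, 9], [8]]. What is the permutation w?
1 4 10 6 8 5 7 2 3 9

Reverse the RSK construction: for i from n down to 1, find the cell of Q containing i, remove the entry at that cell from P, and reverse-bump it up through P; the value ejected from row 1 is w(i).

Step i=10: Q has 10 at row 1, column 5; remove that cell from P, ejecting 9. So w(10) = 9. P is now [[1, 2, 3, 7], [4, 5], [6, 8], [10]].
Step i=9: Q has 9 at row 3, column 2; remove 8 from row 3 of P and reverse-bump: 8 enters row 2 and ejects 5; 5 enters row 1 and ejects 3. So w(9) = 3. P is now [[1, 2, 5, 7], [4, 8], [6], [10]].
Step i=8: Q has 8 at row 4, column 1; remove 10 from row 4 of P and reverse-bump: 10 enters row 3 and ejects 6; 6 enters row 2 and ejects 4; 4 enters row 1 and ejects 2. So w(8) = 2. P is now [[1, 4, 5, 7], [6, 8], [10]].
Step i=7: Q has 7 at row 2, column 2; remove 8 from row 2 of P and reverse-bump: 8 enters row 1 and ejects 7. So w(7) = 7. P is now [[1, 4, 5, 8], [6], [10]].
Step i=6: Q has 6 at row 3, column 1; remove 10 from row 3 of P and reverse-bump: 10 enters row 2 and ejects 6; 6 enters row 1 and ejects 5. So w(6) = 5. P is now [[1, 4, 6, 8], [10]].
Step i=5: Q has 5 at row 1, column 4; remove that cell from P, ejecting 8. So w(5) = 8. P is now [[1, 4, 6], [10]].
Step i=4: Q has 4 at row 2, column 1; remove 10 from row 2 of P and reverse-bump: 10 enters row 1 and ejects 6. So w(4) = 6. P is now [[1, 4, 10]].
Step i=3: Q has 3 at row 1, column 3; remove that cell from P, ejecting 10. So w(3) = 10. P is now [[1, 4]].
Step i=2: Q has 2 at row 1, column 2; remove that cell from P, ejecting 4. So w(2) = 4. P is now [[1]].
Step i=1: Q has 1 at row 1, column 1; remove that cell from P, ejecting 1. So w(1) = 1. P is now [].

So w = 1 4 10 6 8 5 7 2 3 9.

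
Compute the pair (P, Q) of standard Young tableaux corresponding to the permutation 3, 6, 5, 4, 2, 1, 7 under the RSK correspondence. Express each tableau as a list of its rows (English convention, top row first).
Insert each entry of the permutation into P by Schensted row insertion, recording in Q the position of each new cell.

After inserting 3: P = [[3]].
After inserting 6: P = [[3, 6]].
After inserting 5: P = [[3, 5], [6]].
After inserting 4: P = [[3, 4], [5], [6]].
After inserting 2: P = [[2, 4], [3], [5], [6]].
After inserting 1: P = [[1, 4], [2], [3], [5], [6]].
After inserting 7: P = [[1, 4, 7], [2], [3], [5], [6]].

So P = [[1, 4, 7], [2], [3], [5], [6]], Q = [[1, 2, 7], [3], [4], [5], [6]].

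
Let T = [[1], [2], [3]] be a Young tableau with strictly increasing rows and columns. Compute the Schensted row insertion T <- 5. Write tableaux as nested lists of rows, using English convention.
[[1, 5], [2], [3]]

5 is larger than every entry of row 1, so it is appended to row 1. The new tableau is [[1, 5], [2], [3]].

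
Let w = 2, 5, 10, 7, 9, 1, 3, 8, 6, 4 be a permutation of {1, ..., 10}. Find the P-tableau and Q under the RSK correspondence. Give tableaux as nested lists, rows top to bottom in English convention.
Insert each entry of the permutation into P by Schensted row insertion, recording in Q the position of each new cell.

After inserting 2: P = [[2]].
After inserting 5: P = [[2, 5]].
After inserting 10: P = [[2, 5, 10]].
After inserting 7: P = [[2, 5, 7], [10]].
After inserting 9: P = [[2, 5, 7, 9], [10]].
After inserting 1: P = [[1, 5, 7, 9], [2], [10]].
After inserting 3: P = [[1, 3, 7, 9], [2, 5], [10]].
After inserting 8: P = [[1, 3, 7, 8], [2, 5, 9], [10]].
After inserting 6: P = [[1, 3, 6, 8], [2, 5, 7], [9], [10]].
After inserting 4: P = [[1, 3, 4, 8], [2, 5, 6], [7], [9], [10]].

So P = [[1, 3, 4, 8], [2, 5, 6], [7], [9], [10]], Q = [[1, 2, 3, 5], [4, 7, 8], [6], [9], [10]].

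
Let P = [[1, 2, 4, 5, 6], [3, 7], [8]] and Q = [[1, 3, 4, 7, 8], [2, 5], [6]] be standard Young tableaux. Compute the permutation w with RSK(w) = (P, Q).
3 1 2 8 7 4 5 6

Reverse the RSK construction: for i from n down to 1, find the cell of Q containing i, remove the entry at that cell from P, and reverse-bump it up through P; the value ejected from row 1 is w(i).

Step i=8: Q has 8 at row 1, column 5; remove that cell from P, ejecting 6. So w(8) = 6. P is now [[1, 2, 4, 5], [3, 7], [8]].
Step i=7: Q has 7 at row 1, column 4; remove that cell from P, ejecting 5. So w(7) = 5. P is now [[1, 2, 4], [3, 7], [8]].
Step i=6: Q has 6 at row 3, column 1; remove 8 from row 3 of P and reverse-bump: 8 enters row 2 and ejects 7; 7 enters row 1 and ejects 4. So w(6) = 4. P is now [[1, 2, 7], [3, 8]].
Step i=5: Q has 5 at row 2, column 2; remove 8 from row 2 of P and reverse-bump: 8 enters row 1 and ejects 7. So w(5) = 7. P is now [[1, 2, 8], [3]].
Step i=4: Q has 4 at row 1, column 3; remove that cell from P, ejecting 8. So w(4) = 8. P is now [[1, 2], [3]].
Step i=3: Q has 3 at row 1, column 2; remove that cell from P, ejecting 2. So w(3) = 2. P is now [[1], [3]].
Step i=2: Q has 2 at row 2, column 1; remove 3 from row 2 of P and reverse-bump: 3 enters row 1 and ejects 1. So w(2) = 1. P is now [[3]].
Step i=1: Q has 1 at row 1, column 1; remove that cell from P, ejecting 3. So w(1) = 3. P is now [].

So w = 3 1 2 8 7 4 5 6.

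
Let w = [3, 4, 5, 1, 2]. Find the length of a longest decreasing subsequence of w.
2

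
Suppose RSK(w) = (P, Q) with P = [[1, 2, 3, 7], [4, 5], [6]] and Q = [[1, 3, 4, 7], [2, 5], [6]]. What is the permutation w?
Reverse the RSK construction: for i from n down to 1, find the cell of Q containing i, remove the entry at that cell from P, and reverse-bump it up through P; the value ejected from row 1 is w(i).

Step i=7: Q has 7 at row 1, column 4; remove that cell from P, ejecting 7. So w(7) = 7. P is now [[1, 2, 3], [4, 5], [6]].
Step i=6: Q has 6 at row 3, column 1; remove 6 from row 3 of P and reverse-bump: 6 enters row 2 and ejects 5; 5 enters row 1 and ejects 3. So w(6) = 3. P is now [[1, 2, 5], [4, 6]].
Step i=5: Q has 5 at row 2, column 2; remove 6 from row 2 of P and reverse-bump: 6 enters row 1 and ejects 5. So w(5) = 5. P is now [[1, 2, 6], [4]].
Step i=4: Q has 4 at row 1, column 3; remove that cell from P, ejecting 6. So w(4) = 6. P is now [[1, 2], [4]].
Step i=3: Q has 3 at row 1, column 2; remove that cell from P, ejecting 2. So w(3) = 2. P is now [[1], [4]].
Step i=2: Q has 2 at row 2, column 1; remove 4 from row 2 of P and reverse-bump: 4 enters row 1 and ejects 1. So w(2) = 1. P is now [[4]].
Step i=1: Q has 1 at row 1, column 1; remove that cell from P, ejecting 4. So w(1) = 4. P is now [].

So w = 4 1 2 6 5 3 7.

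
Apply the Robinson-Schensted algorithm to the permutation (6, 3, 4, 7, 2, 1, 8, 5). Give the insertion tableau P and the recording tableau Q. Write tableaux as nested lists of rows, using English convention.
Insert each entry of the permutation into P by Schensted row insertion, recording in Q the position of each new cell.

Insert 6: appended to row 1. P = [[6]].
Insert 3: 3 bumps 6 from row 1; 6 starts row 2. P = [[3], [6]].
Insert 4: appended to row 1. P = [[3, 4], [6]].
Insert 7: appended to row 1. P = [[3, 4, 7], [6]].
Insert 2: 2 bumps 3 from row 1; 3 bumps 6 from row 2; 6 starts row 3. P = [[2, 4, 7], [3], [6]].
Insert 1: 1 bumps 2 from row 1; 2 bumps 3 from row 2; 3 bumps 6 from row 3; 6 starts row 4. P = [[1, 4, 7], [2], [3], [6]].
Insert 8: appended to row 1. P = [[1, 4, 7, 8], [2], [3], [6]].
Insert 5: 5 bumps 7 from row 1; 7 appends to row 2. P = [[1, 4, 5, 8], [2, 7], [3], [6]].

So P = [[1, 4, 5, 8], [2, 7], [3], [6]], Q = [[1, 3, 4, 7], [2, 8], [5], [6]].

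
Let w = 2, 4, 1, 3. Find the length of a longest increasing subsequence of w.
2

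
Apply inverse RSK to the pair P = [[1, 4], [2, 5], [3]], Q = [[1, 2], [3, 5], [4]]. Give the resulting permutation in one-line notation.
3 5 2 1 4

Reverse the RSK construction: for i from n down to 1, find the cell of Q containing i, remove the entry at that cell from P, and reverse-bump it up through P; the value ejected from row 1 is w(i).

Step i=5: Q has 5 at row 2, column 2; remove 5 from row 2 of P and reverse-bump: 5 enters row 1 and ejects 4. So w(5) = 4. P is now [[1, 5], [2], [3]].
Step i=4: Q has 4 at row 3, column 1; remove 3 from row 3 of P and reverse-bump: 3 enters row 2 and ejects 2; 2 enters row 1 and ejects 1. So w(4) = 1. P is now [[2, 5], [3]].
Step i=3: Q has 3 at row 2, column 1; remove 3 from row 2 of P and reverse-bump: 3 enters row 1 and ejects 2. So w(3) = 2. P is now [[3, 5]].
Step i=2: Q has 2 at row 1, column 2; remove that cell from P, ejecting 5. So w(2) = 5. P is now [[3]].
Step i=1: Q has 1 at row 1, column 1; remove that cell from P, ejecting 3. So w(1) = 3. P is now [].

So w = 3 5 2 1 4.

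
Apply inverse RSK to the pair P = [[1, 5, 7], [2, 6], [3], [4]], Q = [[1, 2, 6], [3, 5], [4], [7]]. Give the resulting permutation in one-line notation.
Reverse the RSK construction: for i from n down to 1, find the cell of Q containing i, remove the entry at that cell from P, and reverse-bump it up through P; the value ejected from row 1 is w(i).

Step i=7: Q has 7 at row 4, column 1; remove 4 from row 4 of P and reverse-bump: 4 enters row 3 and ejects 3; 3 enters row 2 and ejects 2; 2 enters row 1 and ejects 1. So w(7) = 1. P is now [[2, 5, 7], [3, 6], [4]].
Step i=6: Q has 6 at row 1, column 3; remove that cell from P, ejecting 7. So w(6) = 7. P is now [[2, 5], [3, 6], [4]].
Step i=5: Q has 5 at row 2, column 2; remove 6 from row 2 of P and reverse-bump: 6 enters row 1 and ejects 5. So w(5) = 5. P is now [[2, 6], [3], [4]].
Step i=4: Q has 4 at row 3, column 1; remove 4 from row 3 of P and reverse-bump: 4 enters row 2 and ejects 3; 3 enters row 1 and ejects 2. So w(4) = 2. P is now [[3, 6], [4]].
Step i=3: Q has 3 at row 2, column 1; remove 4 from row 2 of P and reverse-bump: 4 enters row 1 and ejects 3. So w(3) = 3. P is now [[4, 6]].
Step i=2: Q has 2 at row 1, column 2; remove that cell from P, ejecting 6. So w(2) = 6. P is now [[4]].
Step i=1: Q has 1 at row 1, column 1; remove that cell from P, ejecting 4. So w(1) = 4. P is now [].

So w = 4 6 3 2 5 7 1.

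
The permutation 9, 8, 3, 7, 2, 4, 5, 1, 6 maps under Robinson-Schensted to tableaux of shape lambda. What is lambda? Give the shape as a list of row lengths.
RSK row insertion gives P = [[1, 4, 5, 6], [2, 7], [3], [8], [9]], which has shape [4, 2, 1, 1, 1].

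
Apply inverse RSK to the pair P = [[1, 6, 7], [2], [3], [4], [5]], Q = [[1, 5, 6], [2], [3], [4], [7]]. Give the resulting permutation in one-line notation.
5 4 3 2 6 7 1

Reverse the RSK construction: for i from n down to 1, find the cell of Q containing i, remove the entry at that cell from P, and reverse-bump it up through P; the value ejected from row 1 is w(i).

Step i=7: Q has 7 at row 5, column 1; remove 5 from row 5 of P and reverse-bump: 5 enters row 4 and ejects 4; 4 enters row 3 and ejects 3; 3 enters row 2 and ejects 2; 2 enters row 1 and ejects 1. So w(7) = 1. P is now [[2, 6, 7], [3], [4], [5]].
Step i=6: Q has 6 at row 1, column 3; remove that cell from P, ejecting 7. So w(6) = 7. P is now [[2, 6], [3], [4], [5]].
Step i=5: Q has 5 at row 1, column 2; remove that cell from P, ejecting 6. So w(5) = 6. P is now [[2], [3], [4], [5]].
Step i=4: Q has 4 at row 4, column 1; remove 5 from row 4 of P and reverse-bump: 5 enters row 3 and ejects 4; 4 enters row 2 and ejects 3; 3 enters row 1 and ejects 2. So w(4) = 2. P is now [[3], [4], [5]].
Step i=3: Q has 3 at row 3, column 1; remove 5 from row 3 of P and reverse-bump: 5 enters row 2 and ejects 4; 4 enters row 1 and ejects 3. So w(3) = 3. P is now [[4], [5]].
Step i=2: Q has 2 at row 2, column 1; remove 5 from row 2 of P and reverse-bump: 5 enters row 1 and ejects 4. So w(2) = 4. P is now [[5]].
Step i=1: Q has 1 at row 1, column 1; remove that cell from P, ejecting 5. So w(1) = 5. P is now [].

So w = 5 4 3 2 6 7 1.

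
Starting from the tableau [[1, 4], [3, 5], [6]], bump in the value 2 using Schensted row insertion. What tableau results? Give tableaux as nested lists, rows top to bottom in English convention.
[[1, 2], [3, 4], [5], [6]]

In row 1, 2 replaces 4 (the leftmost entry greater than 2); 4 is bumped to row 2. In row 2, 4 replaces 5 (the leftmost entry greater than 4); 5 is bumped to row 3. In row 3, 5 replaces 6 (the leftmost entry greater than 5); 6 is bumped to row 4. 6 starts a new row 4. The new tableau is [[1, 2], [3, 4], [5], [6]].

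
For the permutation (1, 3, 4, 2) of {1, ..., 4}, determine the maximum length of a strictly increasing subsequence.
3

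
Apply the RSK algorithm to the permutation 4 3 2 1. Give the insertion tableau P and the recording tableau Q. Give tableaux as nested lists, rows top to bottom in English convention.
P = [[1], [2], [3], [4]], Q = [[1], [2], [3], [4]]

Insert each entry of the permutation into P by Schensted row insertion, recording in Q the position of each new cell.

After inserting 4: P = [[4]].
After inserting 3: P = [[3], [4]].
After inserting 2: P = [[2], [3], [4]].
After inserting 1: P = [[1], [2], [3], [4]].

So P = [[1], [2], [3], [4]], Q = [[1], [2], [3], [4]].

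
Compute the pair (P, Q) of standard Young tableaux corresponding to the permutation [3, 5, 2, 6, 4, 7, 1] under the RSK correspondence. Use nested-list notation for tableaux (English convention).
Insert each entry of the permutation into P by Schensted row insertion, recording in Q the position of each new cell.

After inserting 3: P = [[3]].
After inserting 5: P = [[3, 5]].
After inserting 2: P = [[2, 5], [3]].
After inserting 6: P = [[2, 5, 6], [3]].
After inserting 4: P = [[2, 4, 6], [3, 5]].
After inserting 7: P = [[2, 4, 6, 7], [3, 5]].
After inserting 1: P = [[1, 4, 6, 7], [2, 5], [3]].

So P = [[1, 4, 6, 7], [2, 5], [3]], Q = [[1, 2, 4, 6], [3, 5], [7]].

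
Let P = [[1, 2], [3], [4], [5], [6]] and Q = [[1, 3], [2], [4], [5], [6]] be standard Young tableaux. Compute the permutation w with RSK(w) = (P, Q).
Reverse the RSK construction: for i from n down to 1, find the cell of Q containing i, remove the entry at that cell from P, and reverse-bump it up through P; the value ejected from row 1 is w(i).

Step i=6: Q has 6 at row 5, column 1; remove 6 from row 5 of P and reverse-bump: 6 enters row 4 and ejects 5; 5 enters row 3 and ejects 4; 4 enters row 2 and ejects 3; 3 enters row 1 and ejects 2. So w(6) = 2. P is now [[1, 3], [4], [5], [6]].
Step i=5: Q has 5 at row 4, column 1; remove 6 from row 4 of P and reverse-bump: 6 enters row 3 and ejects 5; 5 enters row 2 and ejects 4; 4 enters row 1 and ejects 3. So w(5) = 3. P is now [[1, 4], [5], [6]].
Step i=4: Q has 4 at row 3, column 1; remove 6 from row 3 of P and reverse-bump: 6 enters row 2 and ejects 5; 5 enters row 1 and ejects 4. So w(4) = 4. P is now [[1, 5], [6]].
Step i=3: Q has 3 at row 1, column 2; remove that cell from P, ejecting 5. So w(3) = 5. P is now [[1], [6]].
Step i=2: Q has 2 at row 2, column 1; remove 6 from row 2 of P and reverse-bump: 6 enters row 1 and ejects 1. So w(2) = 1. P is now [[6]].
Step i=1: Q has 1 at row 1, column 1; remove that cell from P, ejecting 6. So w(1) = 6. P is now [].

So w = 6 1 5 4 3 2.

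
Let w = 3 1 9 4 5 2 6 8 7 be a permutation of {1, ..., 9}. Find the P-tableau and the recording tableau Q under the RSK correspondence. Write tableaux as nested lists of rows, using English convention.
P = [[1, 2, 5, 6, 7], [3, 4, 8], [9]], Q = [[1, 3, 5, 7, 8], [2, 4, 9], [6]]

Insert each entry of the permutation into P by Schensted row insertion, recording in Q the position of each new cell.

Insert 3: appended to row 1. P = [[3]], Q = [[1]].
Insert 1: 1 bumps 3 from row 1; 3 starts row 2. P = [[1], [3]], Q = [[1], [2]].
Insert 9: appended to row 1. P = [[1, 9], [3]], Q = [[1, 3], [2]].
Insert 4: 4 bumps 9 from row 1; 9 appends to row 2. P = [[1, 4], [3, 9]], Q = [[1, 3], [2, 4]].
Insert 5: appended to row 1. P = [[1, 4, 5], [3, 9]], Q = [[1, 3, 5], [2, 4]].
Insert 2: 2 bumps 4 from row 1; 4 bumps 9 from row 2; 9 starts row 3. P = [[1, 2, 5], [3, 4], [9]], Q = [[1, 3, 5], [2, 4], [6]].
Insert 6: appended to row 1. P = [[1, 2, 5, 6], [3, 4], [9]], Q = [[1, 3, 5, 7], [2, 4], [6]].
Insert 8: appended to row 1. P = [[1, 2, 5, 6, 8], [3, 4], [9]], Q = [[1, 3, 5, 7, 8], [2, 4], [6]].
Insert 7: 7 bumps 8 from row 1; 8 appends to row 2. P = [[1, 2, 5, 6, 7], [3, 4, 8], [9]], Q = [[1, 3, 5, 7, 8], [2, 4, 9], [6]].

So P = [[1, 2, 5, 6, 7], [3, 4, 8], [9]], Q = [[1, 3, 5, 7, 8], [2, 4, 9], [6]].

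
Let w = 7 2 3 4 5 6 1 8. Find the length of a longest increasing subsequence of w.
6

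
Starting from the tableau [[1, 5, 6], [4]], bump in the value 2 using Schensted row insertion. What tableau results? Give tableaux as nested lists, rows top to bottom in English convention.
In row 1, 2 replaces 5 (the leftmost entry greater than 2); 5 is bumped to row 2. 5 is appended to row 2. The new tableau is [[1, 2, 6], [4, 5]].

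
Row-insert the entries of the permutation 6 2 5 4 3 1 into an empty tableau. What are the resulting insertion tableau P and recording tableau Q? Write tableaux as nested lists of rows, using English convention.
P = [[1, 3], [2], [4], [5], [6]], Q = [[1, 3], [2], [4], [5], [6]]

Insert each entry of the permutation into P by Schensted row insertion, recording in Q the position of each new cell.

Insert 6: appended to row 1. P = [[6]].
Insert 2: 2 bumps 6 from row 1; 6 starts row 2. P = [[2], [6]].
Insert 5: appended to row 1. P = [[2, 5], [6]].
Insert 4: 4 bumps 5 from row 1; 5 bumps 6 from row 2; 6 starts row 3. P = [[2, 4], [5], [6]].
Insert 3: 3 bumps 4 from row 1; 4 bumps 5 from row 2; 5 bumps 6 from row 3; 6 starts row 4. P = [[2, 3], [4], [5], [6]].
Insert 1: 1 bumps 2 from row 1; 2 bumps 4 from row 2; 4 bumps 5 from row 3; 5 bumps 6 from row 4; 6 starts row 5. P = [[1, 3], [2], [4], [5], [6]].

So P = [[1, 3], [2], [4], [5], [6]], Q = [[1, 3], [2], [4], [5], [6]].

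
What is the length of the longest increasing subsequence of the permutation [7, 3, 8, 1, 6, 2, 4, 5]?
4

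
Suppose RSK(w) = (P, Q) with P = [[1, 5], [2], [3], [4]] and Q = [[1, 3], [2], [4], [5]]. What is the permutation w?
Reverse the RSK construction: for i from n down to 1, find the cell of Q containing i, remove the entry at that cell from P, and reverse-bump it up through P; the value ejected from row 1 is w(i).

Step i=5: Q has 5 at row 4, column 1; remove 4 from row 4 of P and reverse-bump: 4 enters row 3 and ejects 3; 3 enters row 2 and ejects 2; 2 enters row 1 and ejects 1. So w(5) = 1. P is now [[2, 5], [3], [4]].
Step i=4: Q has 4 at row 3, column 1; remove 4 from row 3 of P and reverse-bump: 4 enters row 2 and ejects 3; 3 enters row 1 and ejects 2. So w(4) = 2. P is now [[3, 5], [4]].
Step i=3: Q has 3 at row 1, column 2; remove that cell from P, ejecting 5. So w(3) = 5. P is now [[3], [4]].
Step i=2: Q has 2 at row 2, column 1; remove 4 from row 2 of P and reverse-bump: 4 enters row 1 and ejects 3. So w(2) = 3. P is now [[4]].
Step i=1: Q has 1 at row 1, column 1; remove that cell from P, ejecting 4. So w(1) = 4. P is now [].

So w = 4 3 5 2 1.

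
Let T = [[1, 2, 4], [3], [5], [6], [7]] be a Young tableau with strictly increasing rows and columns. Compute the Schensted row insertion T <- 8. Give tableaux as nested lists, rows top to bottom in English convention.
[[1, 2, 4, 8], [3], [5], [6], [7]]

8 is larger than every entry of row 1, so it is appended to row 1. The new tableau is [[1, 2, 4, 8], [3], [5], [6], [7]].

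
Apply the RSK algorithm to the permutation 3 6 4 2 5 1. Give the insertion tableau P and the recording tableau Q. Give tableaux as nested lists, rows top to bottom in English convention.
Insert each entry of the permutation into P by Schensted row insertion, recording in Q the position of each new cell.

Insert 3: appended to row 1. P = [[3]].
Insert 6: appended to row 1. P = [[3, 6]].
Insert 4: 4 bumps 6 from row 1; 6 starts row 2. P = [[3, 4], [6]].
Insert 2: 2 bumps 3 from row 1; 3 bumps 6 from row 2; 6 starts row 3. P = [[2, 4], [3], [6]].
Insert 5: appended to row 1. P = [[2, 4, 5], [3], [6]].
Insert 1: 1 bumps 2 from row 1; 2 bumps 3 from row 2; 3 bumps 6 from row 3; 6 starts row 4. P = [[1, 4, 5], [2], [3], [6]].

So P = [[1, 4, 5], [2], [3], [6]], Q = [[1, 2, 5], [3], [4], [6]].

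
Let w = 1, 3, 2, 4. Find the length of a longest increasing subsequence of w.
3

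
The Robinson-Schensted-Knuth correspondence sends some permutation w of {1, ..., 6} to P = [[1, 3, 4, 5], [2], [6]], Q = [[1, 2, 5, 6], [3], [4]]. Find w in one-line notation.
2 6 3 1 4 5

Reverse the RSK construction: for i from n down to 1, find the cell of Q containing i, remove the entry at that cell from P, and reverse-bump it up through P; the value ejected from row 1 is w(i).

Step i=6: Q has 6 at row 1, column 4; remove that cell from P, ejecting 5. So w(6) = 5. P is now [[1, 3, 4], [2], [6]].
Step i=5: Q has 5 at row 1, column 3; remove that cell from P, ejecting 4. So w(5) = 4. P is now [[1, 3], [2], [6]].
Step i=4: Q has 4 at row 3, column 1; remove 6 from row 3 of P and reverse-bump: 6 enters row 2 and ejects 2; 2 enters row 1 and ejects 1. So w(4) = 1. P is now [[2, 3], [6]].
Step i=3: Q has 3 at row 2, column 1; remove 6 from row 2 of P and reverse-bump: 6 enters row 1 and ejects 3. So w(3) = 3. P is now [[2, 6]].
Step i=2: Q has 2 at row 1, column 2; remove that cell from P, ejecting 6. So w(2) = 6. P is now [[2]].
Step i=1: Q has 1 at row 1, column 1; remove that cell from P, ejecting 2. So w(1) = 2. P is now [].

So w = 2 6 3 1 4 5.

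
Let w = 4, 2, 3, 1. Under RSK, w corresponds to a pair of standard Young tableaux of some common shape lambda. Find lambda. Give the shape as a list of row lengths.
Row-insert each entry into an empty tableau.

After inserting 4: P = [[4]].
After inserting 2: P = [[2], [4]].
After inserting 3: P = [[2, 3], [4]].
After inserting 1: P = [[1, 3], [2], [4]].

The final insertion tableau P = [[1, 3], [2], [4]] has shape [2, 1, 1].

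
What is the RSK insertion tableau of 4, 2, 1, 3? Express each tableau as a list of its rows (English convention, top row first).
P = [[1, 3], [2], [4]]

Insert 4: appended to row 1. P = [[4]].
Insert 2: 2 bumps 4 from row 1; 4 starts row 2. P = [[2], [4]].
Insert 1: 1 bumps 2 from row 1; 2 bumps 4 from row 2; 4 starts row 3. P = [[1], [2], [4]].
Insert 3: appended to row 1. P = [[1, 3], [2], [4]].

So P = [[1, 3], [2], [4]].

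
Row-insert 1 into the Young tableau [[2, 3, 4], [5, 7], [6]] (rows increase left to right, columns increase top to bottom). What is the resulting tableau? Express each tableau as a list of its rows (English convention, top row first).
In row 1, 1 replaces 2 (the leftmost entry greater than 1); 2 is bumped to row 2. In row 2, 2 replaces 5 (the leftmost entry greater than 2); 5 is bumped to row 3. In row 3, 5 replaces 6 (the leftmost entry greater than 5); 6 is bumped to row 4. 6 starts a new row 4. The new tableau is [[1, 3, 4], [2, 7], [5], [6]].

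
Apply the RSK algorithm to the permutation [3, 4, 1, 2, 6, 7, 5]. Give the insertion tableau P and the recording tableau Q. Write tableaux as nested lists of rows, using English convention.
Insert each entry of the permutation into P by Schensted row insertion, recording in Q the position of each new cell.

Insert 3: appended to row 1. P = [[3]].
Insert 4: appended to row 1. P = [[3, 4]].
Insert 1: 1 bumps 3 from row 1; 3 starts row 2. P = [[1, 4], [3]].
Insert 2: 2 bumps 4 from row 1; 4 appends to row 2. P = [[1, 2], [3, 4]].
Insert 6: appended to row 1. P = [[1, 2, 6], [3, 4]].
Insert 7: appended to row 1. P = [[1, 2, 6, 7], [3, 4]].
Insert 5: 5 bumps 6 from row 1; 6 appends to row 2. P = [[1, 2, 5, 7], [3, 4, 6]].

So P = [[1, 2, 5, 7], [3, 4, 6]], Q = [[1, 2, 5, 6], [3, 4, 7]].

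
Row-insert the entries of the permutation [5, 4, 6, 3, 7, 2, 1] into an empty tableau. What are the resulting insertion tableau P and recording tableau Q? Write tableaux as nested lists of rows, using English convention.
Insert each entry of the permutation into P by Schensted row insertion, recording in Q the position of each new cell.

Insert 5: appended to row 1. P = [[5]], Q = [[1]].
Insert 4: 4 bumps 5 from row 1; 5 starts row 2. P = [[4], [5]], Q = [[1], [2]].
Insert 6: appended to row 1. P = [[4, 6], [5]], Q = [[1, 3], [2]].
Insert 3: 3 bumps 4 from row 1; 4 bumps 5 from row 2; 5 starts row 3. P = [[3, 6], [4], [5]], Q = [[1, 3], [2], [4]].
Insert 7: appended to row 1. P = [[3, 6, 7], [4], [5]], Q = [[1, 3, 5], [2], [4]].
Insert 2: 2 bumps 3 from row 1; 3 bumps 4 from row 2; 4 bumps 5 from row 3; 5 starts row 4. P = [[2, 6, 7], [3], [4], [5]], Q = [[1, 3, 5], [2], [4], [6]].
Insert 1: 1 bumps 2 from row 1; 2 bumps 3 from row 2; 3 bumps 4 from row 3; 4 bumps 5 from row 4; 5 starts row 5. P = [[1, 6, 7], [2], [3], [4], [5]], Q = [[1, 3, 5], [2], [4], [6], [7]].

So P = [[1, 6, 7], [2], [3], [4], [5]], Q = [[1, 3, 5], [2], [4], [6], [7]].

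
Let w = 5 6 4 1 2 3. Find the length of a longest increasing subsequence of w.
3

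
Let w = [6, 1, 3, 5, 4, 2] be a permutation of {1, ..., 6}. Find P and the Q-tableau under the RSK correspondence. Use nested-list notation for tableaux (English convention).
Insert each entry of the permutation into P by Schensted row insertion, recording in Q the position of each new cell.

After inserting 6: P = [[6]].
After inserting 1: P = [[1], [6]].
After inserting 3: P = [[1, 3], [6]].
After inserting 5: P = [[1, 3, 5], [6]].
After inserting 4: P = [[1, 3, 4], [5], [6]].
After inserting 2: P = [[1, 2, 4], [3], [5], [6]].

So P = [[1, 2, 4], [3], [5], [6]], Q = [[1, 3, 4], [2], [5], [6]].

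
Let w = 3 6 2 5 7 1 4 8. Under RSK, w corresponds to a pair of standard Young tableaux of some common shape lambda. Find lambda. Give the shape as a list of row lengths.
Row-insert each entry into an empty tableau.

After inserting 3: P = [[3]].
After inserting 6: P = [[3, 6]].
After inserting 2: P = [[2, 6], [3]].
After inserting 5: P = [[2, 5], [3, 6]].
After inserting 7: P = [[2, 5, 7], [3, 6]].
After inserting 1: P = [[1, 5, 7], [2, 6], [3]].
After inserting 4: P = [[1, 4, 7], [2, 5], [3, 6]].
After inserting 8: P = [[1, 4, 7, 8], [2, 5], [3, 6]].

The final insertion tableau P = [[1, 4, 7, 8], [2, 5], [3, 6]] has shape [4, 2, 2].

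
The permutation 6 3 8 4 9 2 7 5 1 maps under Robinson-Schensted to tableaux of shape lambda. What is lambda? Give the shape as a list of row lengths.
Row-insert each entry into an empty tableau.

After inserting 6: P = [[6]].
After inserting 3: P = [[3], [6]].
After inserting 8: P = [[3, 8], [6]].
After inserting 4: P = [[3, 4], [6, 8]].
After inserting 9: P = [[3, 4, 9], [6, 8]].
After inserting 2: P = [[2, 4, 9], [3, 8], [6]].
After inserting 7: P = [[2, 4, 7], [3, 8, 9], [6]].
After inserting 5: P = [[2, 4, 5], [3, 7, 9], [6, 8]].
After inserting 1: P = [[1, 4, 5], [2, 7, 9], [3, 8], [6]].

The final insertion tableau P = [[1, 4, 5], [2, 7, 9], [3, 8], [6]] has shape [3, 3, 2, 1].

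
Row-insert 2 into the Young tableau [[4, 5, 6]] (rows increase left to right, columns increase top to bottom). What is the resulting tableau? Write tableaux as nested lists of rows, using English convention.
In row 1, 2 replaces 4 (the leftmost entry greater than 2); 4 is bumped to row 2. 4 starts a new row 2. The new tableau is [[2, 5, 6], [4]].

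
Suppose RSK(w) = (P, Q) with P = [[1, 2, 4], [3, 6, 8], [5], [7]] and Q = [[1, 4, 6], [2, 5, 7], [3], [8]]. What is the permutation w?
7 5 1 6 3 8 4 2

Reverse the RSK construction: for i from n down to 1, find the cell of Q containing i, remove the entry at that cell from P, and reverse-bump it up through P; the value ejected from row 1 is w(i).

Step i=8: Q has 8 at row 4, column 1; remove 7 from row 4 of P and reverse-bump: 7 enters row 3 and ejects 5; 5 enters row 2 and ejects 3; 3 enters row 1 and ejects 2. So w(8) = 2. P is now [[1, 3, 4], [5, 6, 8], [7]].
Step i=7: Q has 7 at row 2, column 3; remove 8 from row 2 of P and reverse-bump: 8 enters row 1 and ejects 4. So w(7) = 4. P is now [[1, 3, 8], [5, 6], [7]].
Step i=6: Q has 6 at row 1, column 3; remove that cell from P, ejecting 8. So w(6) = 8. P is now [[1, 3], [5, 6], [7]].
Step i=5: Q has 5 at row 2, column 2; remove 6 from row 2 of P and reverse-bump: 6 enters row 1 and ejects 3. So w(5) = 3. P is now [[1, 6], [5], [7]].
Step i=4: Q has 4 at row 1, column 2; remove that cell from P, ejecting 6. So w(4) = 6. P is now [[1], [5], [7]].
Step i=3: Q has 3 at row 3, column 1; remove 7 from row 3 of P and reverse-bump: 7 enters row 2 and ejects 5; 5 enters row 1 and ejects 1. So w(3) = 1. P is now [[5], [7]].
Step i=2: Q has 2 at row 2, column 1; remove 7 from row 2 of P and reverse-bump: 7 enters row 1 and ejects 5. So w(2) = 5. P is now [[7]].
Step i=1: Q has 1 at row 1, column 1; remove that cell from P, ejecting 7. So w(1) = 7. P is now [].

So w = 7 5 1 6 3 8 4 2.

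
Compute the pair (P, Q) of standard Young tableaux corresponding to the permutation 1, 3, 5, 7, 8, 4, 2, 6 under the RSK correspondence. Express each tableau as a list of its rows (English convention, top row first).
Insert each entry of the permutation into P by Schensted row insertion, recording in Q the position of each new cell.

Insert 1: appended to row 1. P = [[1]].
Insert 3: appended to row 1. P = [[1, 3]].
Insert 5: appended to row 1. P = [[1, 3, 5]].
Insert 7: appended to row 1. P = [[1, 3, 5, 7]].
Insert 8: appended to row 1. P = [[1, 3, 5, 7, 8]].
Insert 4: 4 bumps 5 from row 1; 5 starts row 2. P = [[1, 3, 4, 7, 8], [5]].
Insert 2: 2 bumps 3 from row 1; 3 bumps 5 from row 2; 5 starts row 3. P = [[1, 2, 4, 7, 8], [3], [5]].
Insert 6: 6 bumps 7 from row 1; 7 appends to row 2. P = [[1, 2, 4, 6, 8], [3, 7], [5]].

So P = [[1, 2, 4, 6, 8], [3, 7], [5]], Q = [[1, 2, 3, 4, 5], [6, 8], [7]].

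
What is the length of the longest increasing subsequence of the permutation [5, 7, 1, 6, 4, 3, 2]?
2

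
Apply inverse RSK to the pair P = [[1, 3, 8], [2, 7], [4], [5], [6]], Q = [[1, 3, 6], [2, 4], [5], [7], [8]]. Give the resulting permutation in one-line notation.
Reverse the RSK construction: for i from n down to 1, find the cell of Q containing i, remove the entry at that cell from P, and reverse-bump it up through P; the value ejected from row 1 is w(i).

Step i=8: Q has 8 at row 5, column 1; remove 6 from row 5 of P and reverse-bump: 6 enters row 4 and ejects 5; 5 enters row 3 and ejects 4; 4 enters row 2 and ejects 2; 2 enters row 1 and ejects 1. So w(8) = 1. P is now [[2, 3, 8], [4, 7], [5], [6]].
Step i=7: Q has 7 at row 4, column 1; remove 6 from row 4 of P and reverse-bump: 6 enters row 3 and ejects 5; 5 enters row 2 and ejects 4; 4 enters row 1 and ejects 3. So w(7) = 3. P is now [[2, 4, 8], [5, 7], [6]].
Step i=6: Q has 6 at row 1, column 3; remove that cell from P, ejecting 8. So w(6) = 8. P is now [[2, 4], [5, 7], [6]].
Step i=5: Q has 5 at row 3, column 1; remove 6 from row 3 of P and reverse-bump: 6 enters row 2 and ejects 5; 5 enters row 1 and ejects 4. So w(5) = 4. P is now [[2, 5], [6, 7]].
Step i=4: Q has 4 at row 2, column 2; remove 7 from row 2 of P and reverse-bump: 7 enters row 1 and ejects 5. So w(4) = 5. P is now [[2, 7], [6]].
Step i=3: Q has 3 at row 1, column 2; remove that cell from P, ejecting 7. So w(3) = 7. P is now [[2], [6]].
Step i=2: Q has 2 at row 2, column 1; remove 6 from row 2 of P and reverse-bump: 6 enters row 1 and ejects 2. So w(2) = 2. P is now [[6]].
Step i=1: Q has 1 at row 1, column 1; remove that cell from P, ejecting 6. So w(1) = 6. P is now [].

So w = 6 2 7 5 4 8 3 1.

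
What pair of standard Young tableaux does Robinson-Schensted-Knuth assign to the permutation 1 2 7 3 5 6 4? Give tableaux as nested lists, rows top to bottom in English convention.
P = [[1, 2, 3, 4, 6], [5], [7]], Q = [[1, 2, 3, 5, 6], [4], [7]]

Insert each entry of the permutation into P by Schensted row insertion, recording in Q the position of each new cell.

After inserting 1: P = [[1]].
After inserting 2: P = [[1, 2]].
After inserting 7: P = [[1, 2, 7]].
After inserting 3: P = [[1, 2, 3], [7]].
After inserting 5: P = [[1, 2, 3, 5], [7]].
After inserting 6: P = [[1, 2, 3, 5, 6], [7]].
After inserting 4: P = [[1, 2, 3, 4, 6], [5], [7]].

So P = [[1, 2, 3, 4, 6], [5], [7]], Q = [[1, 2, 3, 5, 6], [4], [7]].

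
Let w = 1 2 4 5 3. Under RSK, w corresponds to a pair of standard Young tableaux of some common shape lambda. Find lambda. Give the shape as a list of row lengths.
Row-insert each entry into an empty tableau.

After inserting 1: P = [[1]].
After inserting 2: P = [[1, 2]].
After inserting 4: P = [[1, 2, 4]].
After inserting 5: P = [[1, 2, 4, 5]].
After inserting 3: P = [[1, 2, 3, 5], [4]].

The final insertion tableau P = [[1, 2, 3, 5], [4]] has shape [4, 1].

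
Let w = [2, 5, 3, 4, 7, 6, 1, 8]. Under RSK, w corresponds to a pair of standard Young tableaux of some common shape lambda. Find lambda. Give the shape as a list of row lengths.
[5, 2, 1]

Row-insert each entry into an empty tableau.

After inserting 2: P = [[2]].
After inserting 5: P = [[2, 5]].
After inserting 3: P = [[2, 3], [5]].
After inserting 4: P = [[2, 3, 4], [5]].
After inserting 7: P = [[2, 3, 4, 7], [5]].
After inserting 6: P = [[2, 3, 4, 6], [5, 7]].
After inserting 1: P = [[1, 3, 4, 6], [2, 7], [5]].
After inserting 8: P = [[1, 3, 4, 6, 8], [2, 7], [5]].

The final insertion tableau P = [[1, 3, 4, 6, 8], [2, 7], [5]] has shape [5, 2, 1].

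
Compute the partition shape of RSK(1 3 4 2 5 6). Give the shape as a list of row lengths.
Row-insert each entry into an empty tableau.

After inserting 1: P = [[1]].
After inserting 3: P = [[1, 3]].
After inserting 4: P = [[1, 3, 4]].
After inserting 2: P = [[1, 2, 4], [3]].
After inserting 5: P = [[1, 2, 4, 5], [3]].
After inserting 6: P = [[1, 2, 4, 5, 6], [3]].

The final insertion tableau P = [[1, 2, 4, 5, 6], [3]] has shape [5, 1].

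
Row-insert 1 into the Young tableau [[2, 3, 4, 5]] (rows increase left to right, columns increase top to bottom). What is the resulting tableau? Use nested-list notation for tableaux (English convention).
[[1, 3, 4, 5], [2]]

In row 1, 1 replaces 2 (the leftmost entry greater than 1); 2 is bumped to row 2. 2 starts a new row 2. The new tableau is [[1, 3, 4, 5], [2]].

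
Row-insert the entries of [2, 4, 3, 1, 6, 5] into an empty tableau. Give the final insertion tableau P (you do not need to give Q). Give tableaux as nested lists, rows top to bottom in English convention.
P = [[1, 3, 5], [2, 6], [4]]

Insert 2: appended to row 1. P = [[2]].
Insert 4: appended to row 1. P = [[2, 4]].
Insert 3: 3 bumps 4 from row 1; 4 starts row 2. P = [[2, 3], [4]].
Insert 1: 1 bumps 2 from row 1; 2 bumps 4 from row 2; 4 starts row 3. P = [[1, 3], [2], [4]].
Insert 6: appended to row 1. P = [[1, 3, 6], [2], [4]].
Insert 5: 5 bumps 6 from row 1; 6 appends to row 2. P = [[1, 3, 5], [2, 6], [4]].

So P = [[1, 3, 5], [2, 6], [4]].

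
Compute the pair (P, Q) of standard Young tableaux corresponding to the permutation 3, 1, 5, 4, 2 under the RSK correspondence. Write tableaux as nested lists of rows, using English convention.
Insert each entry of the permutation into P by Schensted row insertion, recording in Q the position of each new cell.

After inserting 3: P = [[3]].
After inserting 1: P = [[1], [3]].
After inserting 5: P = [[1, 5], [3]].
After inserting 4: P = [[1, 4], [3, 5]].
After inserting 2: P = [[1, 2], [3, 4], [5]].

So P = [[1, 2], [3, 4], [5]], Q = [[1, 3], [2, 4], [5]].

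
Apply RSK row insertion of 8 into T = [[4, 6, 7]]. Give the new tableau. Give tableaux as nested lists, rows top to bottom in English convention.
8 is larger than every entry of row 1, so it is appended to row 1. The new tableau is [[4, 6, 7, 8]].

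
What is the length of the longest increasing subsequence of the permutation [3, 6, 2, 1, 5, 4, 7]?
3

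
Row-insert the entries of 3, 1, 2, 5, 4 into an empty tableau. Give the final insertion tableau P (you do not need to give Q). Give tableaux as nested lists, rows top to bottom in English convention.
After inserting 3: P = [[3]].
After inserting 1: P = [[1], [3]].
After inserting 2: P = [[1, 2], [3]].
After inserting 5: P = [[1, 2, 5], [3]].
After inserting 4: P = [[1, 2, 4], [3, 5]].

So P = [[1, 2, 4], [3, 5]].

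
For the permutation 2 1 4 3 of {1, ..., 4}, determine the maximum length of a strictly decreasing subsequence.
2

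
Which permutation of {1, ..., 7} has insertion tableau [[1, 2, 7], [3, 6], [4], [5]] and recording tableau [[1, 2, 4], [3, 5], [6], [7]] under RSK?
5 6 1 7 4 3 2

Reverse RSK: for i = n, n-1, ..., 1, locate i in Q, remove the corresponding corner cell from P, and reverse-bump its entry up through P; the value ejected from row 1 is w(i).

So w = 5 6 1 7 4 3 2.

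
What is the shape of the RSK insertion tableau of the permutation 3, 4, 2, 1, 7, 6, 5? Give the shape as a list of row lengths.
Row-insert each entry into an empty tableau.

After inserting 3: P = [[3]].
After inserting 4: P = [[3, 4]].
After inserting 2: P = [[2, 4], [3]].
After inserting 1: P = [[1, 4], [2], [3]].
After inserting 7: P = [[1, 4, 7], [2], [3]].
After inserting 6: P = [[1, 4, 6], [2, 7], [3]].
After inserting 5: P = [[1, 4, 5], [2, 6], [3, 7]].

The final insertion tableau P = [[1, 4, 5], [2, 6], [3, 7]] has shape [3, 2, 2].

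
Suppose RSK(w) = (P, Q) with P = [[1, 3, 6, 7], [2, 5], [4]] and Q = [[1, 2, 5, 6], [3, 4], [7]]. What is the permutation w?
4 5 2 3 6 7 1

Reverse the RSK construction: for i from n down to 1, find the cell of Q containing i, remove the entry at that cell from P, and reverse-bump it up through P; the value ejected from row 1 is w(i).

Step i=7: Q has 7 at row 3, column 1; remove 4 from row 3 of P and reverse-bump: 4 enters row 2 and ejects 2; 2 enters row 1 and ejects 1. So w(7) = 1. P is now [[2, 3, 6, 7], [4, 5]].
Step i=6: Q has 6 at row 1, column 4; remove that cell from P, ejecting 7. So w(6) = 7. P is now [[2, 3, 6], [4, 5]].
Step i=5: Q has 5 at row 1, column 3; remove that cell from P, ejecting 6. So w(5) = 6. P is now [[2, 3], [4, 5]].
Step i=4: Q has 4 at row 2, column 2; remove 5 from row 2 of P and reverse-bump: 5 enters row 1 and ejects 3. So w(4) = 3. P is now [[2, 5], [4]].
Step i=3: Q has 3 at row 2, column 1; remove 4 from row 2 of P and reverse-bump: 4 enters row 1 and ejects 2. So w(3) = 2. P is now [[4, 5]].
Step i=2: Q has 2 at row 1, column 2; remove that cell from P, ejecting 5. So w(2) = 5. P is now [[4]].
Step i=1: Q has 1 at row 1, column 1; remove that cell from P, ejecting 4. So w(1) = 4. P is now [].

So w = 4 5 2 3 6 7 1.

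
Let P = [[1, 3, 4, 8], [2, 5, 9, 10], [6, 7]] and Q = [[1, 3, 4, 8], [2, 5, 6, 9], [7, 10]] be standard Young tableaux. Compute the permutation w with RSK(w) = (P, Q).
Reverse the RSK construction: for i from n down to 1, find the cell of Q containing i, remove the entry at that cell from P, and reverse-bump it up through P; the value ejected from row 1 is w(i).

Step i=10: Q has 10 at row 3, column 2; remove 7 from row 3 of P and reverse-bump: 7 enters row 2 and ejects 5; 5 enters row 1 and ejects 4. So w(10) = 4. P is now [[1, 3, 5, 8], [2, 7, 9, 10], [6]].
Step i=9: Q has 9 at row 2, column 4; remove 10 from row 2 of P and reverse-bump: 10 enters row 1 and ejects 8. So w(9) = 8. P is now [[1, 3, 5, 10], [2, 7, 9], [6]].
Step i=8: Q has 8 at row 1, column 4; remove that cell from P, ejecting 10. So w(8) = 10. P is now [[1, 3, 5], [2, 7, 9], [6]].
Step i=7: Q has 7 at row 3, column 1; remove 6 from row 3 of P and reverse-bump: 6 enters row 2 and ejects 2; 2 enters row 1 and ejects 1. So w(7) = 1. P is now [[2, 3, 5], [6, 7, 9]].
Step i=6: Q has 6 at row 2, column 3; remove 9 from row 2 of P and reverse-bump: 9 enters row 1 and ejects 5. So w(6) = 5. P is now [[2, 3, 9], [6, 7]].
Step i=5: Q has 5 at row 2, column 2; remove 7 from row 2 of P and reverse-bump: 7 enters row 1 and ejects 3. So w(5) = 3. P is now [[2, 7, 9], [6]].
Step i=4: Q has 4 at row 1, column 3; remove that cell from P, ejecting 9. So w(4) = 9. P is now [[2, 7], [6]].
Step i=3: Q has 3 at row 1, column 2; remove that cell from P, ejecting 7. So w(3) = 7. P is now [[2], [6]].
Step i=2: Q has 2 at row 2, column 1; remove 6 from row 2 of P and reverse-bump: 6 enters row 1 and ejects 2. So w(2) = 2. P is now [[6]].
Step i=1: Q has 1 at row 1, column 1; remove that cell from P, ejecting 6. So w(1) = 6. P is now [].

So w = 6 2 7 9 3 5 1 10 8 4.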